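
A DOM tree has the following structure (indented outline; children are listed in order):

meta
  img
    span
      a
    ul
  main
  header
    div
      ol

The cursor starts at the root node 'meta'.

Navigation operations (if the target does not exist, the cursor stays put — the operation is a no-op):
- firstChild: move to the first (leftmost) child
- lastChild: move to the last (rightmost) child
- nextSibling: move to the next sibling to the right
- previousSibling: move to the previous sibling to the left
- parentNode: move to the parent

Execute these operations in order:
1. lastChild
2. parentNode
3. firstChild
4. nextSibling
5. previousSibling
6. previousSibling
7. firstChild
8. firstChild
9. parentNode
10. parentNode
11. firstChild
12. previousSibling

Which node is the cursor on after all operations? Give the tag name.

Answer: span

Derivation:
After 1 (lastChild): header
After 2 (parentNode): meta
After 3 (firstChild): img
After 4 (nextSibling): main
After 5 (previousSibling): img
After 6 (previousSibling): img (no-op, stayed)
After 7 (firstChild): span
After 8 (firstChild): a
After 9 (parentNode): span
After 10 (parentNode): img
After 11 (firstChild): span
After 12 (previousSibling): span (no-op, stayed)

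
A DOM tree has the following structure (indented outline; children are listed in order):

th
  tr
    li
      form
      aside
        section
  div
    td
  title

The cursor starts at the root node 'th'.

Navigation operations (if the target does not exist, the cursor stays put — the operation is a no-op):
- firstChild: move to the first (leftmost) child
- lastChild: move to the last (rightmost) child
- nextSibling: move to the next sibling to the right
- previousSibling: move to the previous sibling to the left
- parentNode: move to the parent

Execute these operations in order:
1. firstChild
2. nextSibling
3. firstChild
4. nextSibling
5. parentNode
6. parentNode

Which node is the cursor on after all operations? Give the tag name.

After 1 (firstChild): tr
After 2 (nextSibling): div
After 3 (firstChild): td
After 4 (nextSibling): td (no-op, stayed)
After 5 (parentNode): div
After 6 (parentNode): th

Answer: th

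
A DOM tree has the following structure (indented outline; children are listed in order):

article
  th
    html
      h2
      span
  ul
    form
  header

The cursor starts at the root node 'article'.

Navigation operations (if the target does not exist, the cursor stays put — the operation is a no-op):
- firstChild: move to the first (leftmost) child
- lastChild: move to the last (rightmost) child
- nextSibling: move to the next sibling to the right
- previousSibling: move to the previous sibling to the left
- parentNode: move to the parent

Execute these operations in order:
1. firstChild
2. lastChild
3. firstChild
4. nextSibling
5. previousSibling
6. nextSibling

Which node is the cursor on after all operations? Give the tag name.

Answer: span

Derivation:
After 1 (firstChild): th
After 2 (lastChild): html
After 3 (firstChild): h2
After 4 (nextSibling): span
After 5 (previousSibling): h2
After 6 (nextSibling): span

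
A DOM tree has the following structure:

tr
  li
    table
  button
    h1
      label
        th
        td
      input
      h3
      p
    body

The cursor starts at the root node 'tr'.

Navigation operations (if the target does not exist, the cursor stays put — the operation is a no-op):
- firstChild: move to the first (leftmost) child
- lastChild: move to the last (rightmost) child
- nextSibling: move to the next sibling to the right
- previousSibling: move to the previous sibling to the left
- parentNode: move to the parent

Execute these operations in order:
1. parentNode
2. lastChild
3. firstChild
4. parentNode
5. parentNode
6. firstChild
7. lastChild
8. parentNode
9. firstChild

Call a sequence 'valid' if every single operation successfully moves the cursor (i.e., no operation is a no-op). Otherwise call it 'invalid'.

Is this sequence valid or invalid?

After 1 (parentNode): tr (no-op, stayed)
After 2 (lastChild): button
After 3 (firstChild): h1
After 4 (parentNode): button
After 5 (parentNode): tr
After 6 (firstChild): li
After 7 (lastChild): table
After 8 (parentNode): li
After 9 (firstChild): table

Answer: invalid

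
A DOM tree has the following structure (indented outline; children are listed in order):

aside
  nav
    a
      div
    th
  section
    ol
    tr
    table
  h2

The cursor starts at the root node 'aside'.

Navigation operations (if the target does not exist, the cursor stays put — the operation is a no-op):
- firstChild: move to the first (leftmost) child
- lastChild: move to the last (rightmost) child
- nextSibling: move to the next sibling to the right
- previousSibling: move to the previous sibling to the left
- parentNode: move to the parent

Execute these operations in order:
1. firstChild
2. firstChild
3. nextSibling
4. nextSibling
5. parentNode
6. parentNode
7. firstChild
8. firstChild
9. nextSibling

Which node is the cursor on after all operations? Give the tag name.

Answer: th

Derivation:
After 1 (firstChild): nav
After 2 (firstChild): a
After 3 (nextSibling): th
After 4 (nextSibling): th (no-op, stayed)
After 5 (parentNode): nav
After 6 (parentNode): aside
After 7 (firstChild): nav
After 8 (firstChild): a
After 9 (nextSibling): th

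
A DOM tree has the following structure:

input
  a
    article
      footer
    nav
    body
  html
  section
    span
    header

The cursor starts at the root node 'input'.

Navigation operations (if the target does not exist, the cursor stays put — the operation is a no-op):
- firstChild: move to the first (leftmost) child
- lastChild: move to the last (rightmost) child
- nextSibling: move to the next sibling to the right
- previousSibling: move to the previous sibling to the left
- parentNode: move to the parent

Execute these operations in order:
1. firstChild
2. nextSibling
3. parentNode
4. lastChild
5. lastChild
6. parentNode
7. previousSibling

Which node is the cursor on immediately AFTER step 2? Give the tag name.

Answer: html

Derivation:
After 1 (firstChild): a
After 2 (nextSibling): html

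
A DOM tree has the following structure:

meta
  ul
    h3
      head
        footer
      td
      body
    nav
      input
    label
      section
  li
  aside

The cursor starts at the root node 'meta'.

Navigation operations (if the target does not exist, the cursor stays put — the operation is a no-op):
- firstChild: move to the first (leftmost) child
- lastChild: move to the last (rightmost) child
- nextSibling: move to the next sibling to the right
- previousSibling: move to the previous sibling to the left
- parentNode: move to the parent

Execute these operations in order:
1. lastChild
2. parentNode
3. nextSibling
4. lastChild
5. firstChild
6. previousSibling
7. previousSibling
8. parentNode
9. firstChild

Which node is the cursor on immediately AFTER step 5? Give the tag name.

After 1 (lastChild): aside
After 2 (parentNode): meta
After 3 (nextSibling): meta (no-op, stayed)
After 4 (lastChild): aside
After 5 (firstChild): aside (no-op, stayed)

Answer: aside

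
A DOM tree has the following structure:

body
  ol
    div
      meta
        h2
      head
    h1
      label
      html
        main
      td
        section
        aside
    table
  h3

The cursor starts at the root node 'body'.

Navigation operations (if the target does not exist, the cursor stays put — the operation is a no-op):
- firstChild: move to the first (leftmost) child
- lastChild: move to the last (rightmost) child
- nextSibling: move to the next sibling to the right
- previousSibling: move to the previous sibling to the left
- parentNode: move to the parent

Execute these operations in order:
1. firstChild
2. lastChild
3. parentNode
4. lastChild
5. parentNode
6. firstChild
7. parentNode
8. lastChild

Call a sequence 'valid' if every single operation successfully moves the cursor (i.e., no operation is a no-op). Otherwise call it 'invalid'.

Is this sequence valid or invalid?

After 1 (firstChild): ol
After 2 (lastChild): table
After 3 (parentNode): ol
After 4 (lastChild): table
After 5 (parentNode): ol
After 6 (firstChild): div
After 7 (parentNode): ol
After 8 (lastChild): table

Answer: valid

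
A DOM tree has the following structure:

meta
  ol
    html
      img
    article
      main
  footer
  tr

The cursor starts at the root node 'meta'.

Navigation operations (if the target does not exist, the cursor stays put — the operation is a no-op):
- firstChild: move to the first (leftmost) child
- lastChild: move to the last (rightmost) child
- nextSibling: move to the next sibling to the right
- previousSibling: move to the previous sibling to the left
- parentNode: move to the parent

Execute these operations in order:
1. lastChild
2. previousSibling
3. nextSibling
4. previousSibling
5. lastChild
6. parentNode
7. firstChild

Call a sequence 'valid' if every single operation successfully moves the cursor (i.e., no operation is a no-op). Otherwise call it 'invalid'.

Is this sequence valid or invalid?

After 1 (lastChild): tr
After 2 (previousSibling): footer
After 3 (nextSibling): tr
After 4 (previousSibling): footer
After 5 (lastChild): footer (no-op, stayed)
After 6 (parentNode): meta
After 7 (firstChild): ol

Answer: invalid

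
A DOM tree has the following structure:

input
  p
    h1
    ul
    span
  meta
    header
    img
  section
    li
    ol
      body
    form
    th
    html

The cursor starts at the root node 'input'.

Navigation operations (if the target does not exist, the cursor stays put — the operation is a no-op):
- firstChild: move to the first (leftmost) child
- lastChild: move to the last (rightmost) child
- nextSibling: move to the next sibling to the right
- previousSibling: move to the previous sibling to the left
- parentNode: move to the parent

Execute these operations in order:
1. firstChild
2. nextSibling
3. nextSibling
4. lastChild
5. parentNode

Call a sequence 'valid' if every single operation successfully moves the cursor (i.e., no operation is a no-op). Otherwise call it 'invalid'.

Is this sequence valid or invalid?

Answer: valid

Derivation:
After 1 (firstChild): p
After 2 (nextSibling): meta
After 3 (nextSibling): section
After 4 (lastChild): html
After 5 (parentNode): section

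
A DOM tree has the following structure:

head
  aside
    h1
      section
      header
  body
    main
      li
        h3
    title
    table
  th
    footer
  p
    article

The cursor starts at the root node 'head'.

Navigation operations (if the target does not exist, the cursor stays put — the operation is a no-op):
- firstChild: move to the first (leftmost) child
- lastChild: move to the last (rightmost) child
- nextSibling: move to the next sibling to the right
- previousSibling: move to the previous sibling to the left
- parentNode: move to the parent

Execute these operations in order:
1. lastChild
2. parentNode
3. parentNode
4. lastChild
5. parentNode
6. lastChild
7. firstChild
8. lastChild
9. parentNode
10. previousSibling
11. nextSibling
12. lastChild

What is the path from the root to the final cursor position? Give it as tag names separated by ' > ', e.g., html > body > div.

After 1 (lastChild): p
After 2 (parentNode): head
After 3 (parentNode): head (no-op, stayed)
After 4 (lastChild): p
After 5 (parentNode): head
After 6 (lastChild): p
After 7 (firstChild): article
After 8 (lastChild): article (no-op, stayed)
After 9 (parentNode): p
After 10 (previousSibling): th
After 11 (nextSibling): p
After 12 (lastChild): article

Answer: head > p > article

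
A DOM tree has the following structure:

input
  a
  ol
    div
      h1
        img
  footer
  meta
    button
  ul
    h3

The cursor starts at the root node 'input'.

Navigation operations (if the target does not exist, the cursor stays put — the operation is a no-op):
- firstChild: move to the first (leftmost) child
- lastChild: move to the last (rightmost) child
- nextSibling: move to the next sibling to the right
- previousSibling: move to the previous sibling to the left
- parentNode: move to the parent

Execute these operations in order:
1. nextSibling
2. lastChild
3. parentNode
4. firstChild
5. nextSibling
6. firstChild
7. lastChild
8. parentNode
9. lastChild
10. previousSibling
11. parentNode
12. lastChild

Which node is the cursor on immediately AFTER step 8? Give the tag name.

Answer: div

Derivation:
After 1 (nextSibling): input (no-op, stayed)
After 2 (lastChild): ul
After 3 (parentNode): input
After 4 (firstChild): a
After 5 (nextSibling): ol
After 6 (firstChild): div
After 7 (lastChild): h1
After 8 (parentNode): div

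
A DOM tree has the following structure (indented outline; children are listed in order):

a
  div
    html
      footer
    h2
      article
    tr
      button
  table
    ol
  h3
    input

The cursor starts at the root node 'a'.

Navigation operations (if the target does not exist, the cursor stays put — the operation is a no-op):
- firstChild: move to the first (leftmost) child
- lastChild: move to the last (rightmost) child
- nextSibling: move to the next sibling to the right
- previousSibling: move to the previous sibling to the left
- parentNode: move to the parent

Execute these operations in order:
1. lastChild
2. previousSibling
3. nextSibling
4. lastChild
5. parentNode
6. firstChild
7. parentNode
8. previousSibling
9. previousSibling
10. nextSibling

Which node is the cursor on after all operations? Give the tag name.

Answer: table

Derivation:
After 1 (lastChild): h3
After 2 (previousSibling): table
After 3 (nextSibling): h3
After 4 (lastChild): input
After 5 (parentNode): h3
After 6 (firstChild): input
After 7 (parentNode): h3
After 8 (previousSibling): table
After 9 (previousSibling): div
After 10 (nextSibling): table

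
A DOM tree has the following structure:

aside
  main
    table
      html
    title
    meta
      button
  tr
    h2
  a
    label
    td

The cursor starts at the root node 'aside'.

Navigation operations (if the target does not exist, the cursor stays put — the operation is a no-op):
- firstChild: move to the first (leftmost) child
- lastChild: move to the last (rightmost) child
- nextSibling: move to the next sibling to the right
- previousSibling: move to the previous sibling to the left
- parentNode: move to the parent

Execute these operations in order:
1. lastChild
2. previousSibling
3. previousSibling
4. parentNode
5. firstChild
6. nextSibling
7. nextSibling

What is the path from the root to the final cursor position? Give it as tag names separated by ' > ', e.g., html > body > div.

After 1 (lastChild): a
After 2 (previousSibling): tr
After 3 (previousSibling): main
After 4 (parentNode): aside
After 5 (firstChild): main
After 6 (nextSibling): tr
After 7 (nextSibling): a

Answer: aside > a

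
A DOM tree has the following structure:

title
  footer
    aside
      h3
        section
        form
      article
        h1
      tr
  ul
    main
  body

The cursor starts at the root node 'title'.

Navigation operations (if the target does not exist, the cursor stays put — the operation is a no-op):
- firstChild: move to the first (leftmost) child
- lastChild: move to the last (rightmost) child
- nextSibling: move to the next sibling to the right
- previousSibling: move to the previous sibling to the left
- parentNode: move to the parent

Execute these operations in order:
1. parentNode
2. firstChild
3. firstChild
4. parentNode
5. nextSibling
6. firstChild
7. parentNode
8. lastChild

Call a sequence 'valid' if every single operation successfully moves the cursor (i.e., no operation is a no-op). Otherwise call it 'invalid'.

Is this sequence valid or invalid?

Answer: invalid

Derivation:
After 1 (parentNode): title (no-op, stayed)
After 2 (firstChild): footer
After 3 (firstChild): aside
After 4 (parentNode): footer
After 5 (nextSibling): ul
After 6 (firstChild): main
After 7 (parentNode): ul
After 8 (lastChild): main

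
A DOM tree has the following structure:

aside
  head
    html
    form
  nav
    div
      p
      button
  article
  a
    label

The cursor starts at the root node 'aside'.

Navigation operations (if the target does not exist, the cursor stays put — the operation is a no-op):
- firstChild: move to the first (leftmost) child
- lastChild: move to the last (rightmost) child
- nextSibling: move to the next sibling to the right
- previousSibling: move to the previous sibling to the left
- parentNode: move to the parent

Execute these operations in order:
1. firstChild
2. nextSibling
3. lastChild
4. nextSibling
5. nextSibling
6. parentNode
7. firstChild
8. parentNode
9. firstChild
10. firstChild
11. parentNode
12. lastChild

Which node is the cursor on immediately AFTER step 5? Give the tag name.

Answer: div

Derivation:
After 1 (firstChild): head
After 2 (nextSibling): nav
After 3 (lastChild): div
After 4 (nextSibling): div (no-op, stayed)
After 5 (nextSibling): div (no-op, stayed)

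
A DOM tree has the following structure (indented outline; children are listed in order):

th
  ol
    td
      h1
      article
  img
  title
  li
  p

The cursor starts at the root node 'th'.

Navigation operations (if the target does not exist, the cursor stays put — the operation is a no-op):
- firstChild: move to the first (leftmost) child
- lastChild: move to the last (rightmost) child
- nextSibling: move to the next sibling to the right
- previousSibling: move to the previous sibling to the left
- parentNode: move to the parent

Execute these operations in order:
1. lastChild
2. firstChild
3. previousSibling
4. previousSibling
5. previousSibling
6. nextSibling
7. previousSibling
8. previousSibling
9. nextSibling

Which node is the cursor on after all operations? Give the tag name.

Answer: img

Derivation:
After 1 (lastChild): p
After 2 (firstChild): p (no-op, stayed)
After 3 (previousSibling): li
After 4 (previousSibling): title
After 5 (previousSibling): img
After 6 (nextSibling): title
After 7 (previousSibling): img
After 8 (previousSibling): ol
After 9 (nextSibling): img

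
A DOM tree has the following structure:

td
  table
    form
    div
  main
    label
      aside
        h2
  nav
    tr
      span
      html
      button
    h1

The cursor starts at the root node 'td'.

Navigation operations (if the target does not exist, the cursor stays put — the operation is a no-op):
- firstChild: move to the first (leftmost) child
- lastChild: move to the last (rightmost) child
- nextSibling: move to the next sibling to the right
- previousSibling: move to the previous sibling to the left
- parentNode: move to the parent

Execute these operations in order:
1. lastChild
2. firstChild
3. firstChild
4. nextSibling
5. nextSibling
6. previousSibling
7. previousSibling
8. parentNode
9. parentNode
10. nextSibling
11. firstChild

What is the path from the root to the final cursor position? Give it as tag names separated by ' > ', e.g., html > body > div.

After 1 (lastChild): nav
After 2 (firstChild): tr
After 3 (firstChild): span
After 4 (nextSibling): html
After 5 (nextSibling): button
After 6 (previousSibling): html
After 7 (previousSibling): span
After 8 (parentNode): tr
After 9 (parentNode): nav
After 10 (nextSibling): nav (no-op, stayed)
After 11 (firstChild): tr

Answer: td > nav > tr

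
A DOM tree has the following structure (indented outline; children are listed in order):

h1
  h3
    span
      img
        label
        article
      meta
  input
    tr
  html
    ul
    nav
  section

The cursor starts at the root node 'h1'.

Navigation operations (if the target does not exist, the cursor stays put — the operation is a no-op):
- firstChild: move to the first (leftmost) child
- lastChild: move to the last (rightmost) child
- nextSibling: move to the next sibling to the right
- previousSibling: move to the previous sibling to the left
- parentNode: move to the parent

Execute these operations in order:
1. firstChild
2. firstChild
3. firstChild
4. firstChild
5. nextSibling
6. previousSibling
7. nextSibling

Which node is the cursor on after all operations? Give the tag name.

After 1 (firstChild): h3
After 2 (firstChild): span
After 3 (firstChild): img
After 4 (firstChild): label
After 5 (nextSibling): article
After 6 (previousSibling): label
After 7 (nextSibling): article

Answer: article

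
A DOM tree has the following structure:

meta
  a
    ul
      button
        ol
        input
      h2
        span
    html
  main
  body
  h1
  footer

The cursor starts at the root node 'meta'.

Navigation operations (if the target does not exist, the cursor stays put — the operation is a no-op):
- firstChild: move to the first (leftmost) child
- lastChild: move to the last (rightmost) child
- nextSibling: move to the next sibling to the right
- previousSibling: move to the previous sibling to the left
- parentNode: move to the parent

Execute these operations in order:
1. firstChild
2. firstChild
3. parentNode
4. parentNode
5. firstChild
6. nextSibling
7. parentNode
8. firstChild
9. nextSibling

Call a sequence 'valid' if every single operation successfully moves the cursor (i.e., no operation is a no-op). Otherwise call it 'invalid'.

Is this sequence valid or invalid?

Answer: valid

Derivation:
After 1 (firstChild): a
After 2 (firstChild): ul
After 3 (parentNode): a
After 4 (parentNode): meta
After 5 (firstChild): a
After 6 (nextSibling): main
After 7 (parentNode): meta
After 8 (firstChild): a
After 9 (nextSibling): main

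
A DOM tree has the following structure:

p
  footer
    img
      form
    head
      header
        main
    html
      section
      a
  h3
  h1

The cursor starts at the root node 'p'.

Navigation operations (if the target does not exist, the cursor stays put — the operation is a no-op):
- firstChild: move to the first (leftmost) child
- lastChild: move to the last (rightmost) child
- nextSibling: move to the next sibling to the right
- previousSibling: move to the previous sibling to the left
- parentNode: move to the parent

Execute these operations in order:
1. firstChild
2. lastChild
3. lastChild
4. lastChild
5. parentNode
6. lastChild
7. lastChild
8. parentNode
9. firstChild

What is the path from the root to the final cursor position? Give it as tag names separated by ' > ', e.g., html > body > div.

Answer: p > footer > html > section

Derivation:
After 1 (firstChild): footer
After 2 (lastChild): html
After 3 (lastChild): a
After 4 (lastChild): a (no-op, stayed)
After 5 (parentNode): html
After 6 (lastChild): a
After 7 (lastChild): a (no-op, stayed)
After 8 (parentNode): html
After 9 (firstChild): section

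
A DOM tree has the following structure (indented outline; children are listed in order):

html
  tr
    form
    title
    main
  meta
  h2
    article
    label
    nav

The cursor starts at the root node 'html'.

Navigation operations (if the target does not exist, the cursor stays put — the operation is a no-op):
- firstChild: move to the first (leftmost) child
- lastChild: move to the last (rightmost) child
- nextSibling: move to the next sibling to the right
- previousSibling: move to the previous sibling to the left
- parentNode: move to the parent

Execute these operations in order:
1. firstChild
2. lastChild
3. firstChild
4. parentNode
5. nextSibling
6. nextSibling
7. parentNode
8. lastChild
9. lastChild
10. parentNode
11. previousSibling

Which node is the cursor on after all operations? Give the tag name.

After 1 (firstChild): tr
After 2 (lastChild): main
After 3 (firstChild): main (no-op, stayed)
After 4 (parentNode): tr
After 5 (nextSibling): meta
After 6 (nextSibling): h2
After 7 (parentNode): html
After 8 (lastChild): h2
After 9 (lastChild): nav
After 10 (parentNode): h2
After 11 (previousSibling): meta

Answer: meta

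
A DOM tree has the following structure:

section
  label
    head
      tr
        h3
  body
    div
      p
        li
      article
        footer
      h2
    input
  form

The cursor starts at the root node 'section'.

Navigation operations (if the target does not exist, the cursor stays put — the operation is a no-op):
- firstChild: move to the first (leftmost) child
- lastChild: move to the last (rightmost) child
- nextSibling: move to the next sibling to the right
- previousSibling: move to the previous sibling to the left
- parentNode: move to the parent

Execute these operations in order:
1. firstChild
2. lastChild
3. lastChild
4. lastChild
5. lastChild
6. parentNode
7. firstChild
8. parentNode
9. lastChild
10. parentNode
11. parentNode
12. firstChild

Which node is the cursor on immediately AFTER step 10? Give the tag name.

After 1 (firstChild): label
After 2 (lastChild): head
After 3 (lastChild): tr
After 4 (lastChild): h3
After 5 (lastChild): h3 (no-op, stayed)
After 6 (parentNode): tr
After 7 (firstChild): h3
After 8 (parentNode): tr
After 9 (lastChild): h3
After 10 (parentNode): tr

Answer: tr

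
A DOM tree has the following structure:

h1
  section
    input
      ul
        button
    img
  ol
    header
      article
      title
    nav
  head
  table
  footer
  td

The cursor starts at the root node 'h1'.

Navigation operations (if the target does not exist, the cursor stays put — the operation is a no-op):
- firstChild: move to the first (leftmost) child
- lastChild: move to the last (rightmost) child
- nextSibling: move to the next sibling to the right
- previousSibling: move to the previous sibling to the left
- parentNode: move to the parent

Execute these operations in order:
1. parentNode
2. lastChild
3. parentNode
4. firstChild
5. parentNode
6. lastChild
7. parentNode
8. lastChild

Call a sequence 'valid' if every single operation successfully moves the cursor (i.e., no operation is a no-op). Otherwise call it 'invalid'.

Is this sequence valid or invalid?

After 1 (parentNode): h1 (no-op, stayed)
After 2 (lastChild): td
After 3 (parentNode): h1
After 4 (firstChild): section
After 5 (parentNode): h1
After 6 (lastChild): td
After 7 (parentNode): h1
After 8 (lastChild): td

Answer: invalid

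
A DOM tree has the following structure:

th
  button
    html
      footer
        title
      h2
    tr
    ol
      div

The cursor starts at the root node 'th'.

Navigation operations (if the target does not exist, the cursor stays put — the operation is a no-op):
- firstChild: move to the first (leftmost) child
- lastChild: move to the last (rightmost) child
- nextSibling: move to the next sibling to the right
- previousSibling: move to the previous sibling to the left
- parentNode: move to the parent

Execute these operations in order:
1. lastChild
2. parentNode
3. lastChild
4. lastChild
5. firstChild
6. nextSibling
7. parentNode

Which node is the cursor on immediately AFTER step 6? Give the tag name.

After 1 (lastChild): button
After 2 (parentNode): th
After 3 (lastChild): button
After 4 (lastChild): ol
After 5 (firstChild): div
After 6 (nextSibling): div (no-op, stayed)

Answer: div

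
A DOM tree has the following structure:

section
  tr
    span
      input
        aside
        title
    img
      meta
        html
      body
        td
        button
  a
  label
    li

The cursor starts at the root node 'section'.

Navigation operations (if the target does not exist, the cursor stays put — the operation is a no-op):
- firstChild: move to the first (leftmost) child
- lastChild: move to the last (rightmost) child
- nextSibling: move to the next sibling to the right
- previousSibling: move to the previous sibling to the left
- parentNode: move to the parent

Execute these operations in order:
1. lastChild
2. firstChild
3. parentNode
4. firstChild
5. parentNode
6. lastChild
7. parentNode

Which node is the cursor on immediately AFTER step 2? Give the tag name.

Answer: li

Derivation:
After 1 (lastChild): label
After 2 (firstChild): li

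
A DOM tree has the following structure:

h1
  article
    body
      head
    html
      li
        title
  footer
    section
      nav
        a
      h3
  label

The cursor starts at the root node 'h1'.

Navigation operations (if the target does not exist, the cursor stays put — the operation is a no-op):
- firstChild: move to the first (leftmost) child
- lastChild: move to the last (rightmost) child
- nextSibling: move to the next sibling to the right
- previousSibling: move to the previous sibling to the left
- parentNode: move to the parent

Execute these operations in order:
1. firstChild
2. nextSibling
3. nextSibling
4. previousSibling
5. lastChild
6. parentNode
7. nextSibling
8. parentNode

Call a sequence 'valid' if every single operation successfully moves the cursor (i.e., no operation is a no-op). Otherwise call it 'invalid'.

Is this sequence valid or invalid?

After 1 (firstChild): article
After 2 (nextSibling): footer
After 3 (nextSibling): label
After 4 (previousSibling): footer
After 5 (lastChild): section
After 6 (parentNode): footer
After 7 (nextSibling): label
After 8 (parentNode): h1

Answer: valid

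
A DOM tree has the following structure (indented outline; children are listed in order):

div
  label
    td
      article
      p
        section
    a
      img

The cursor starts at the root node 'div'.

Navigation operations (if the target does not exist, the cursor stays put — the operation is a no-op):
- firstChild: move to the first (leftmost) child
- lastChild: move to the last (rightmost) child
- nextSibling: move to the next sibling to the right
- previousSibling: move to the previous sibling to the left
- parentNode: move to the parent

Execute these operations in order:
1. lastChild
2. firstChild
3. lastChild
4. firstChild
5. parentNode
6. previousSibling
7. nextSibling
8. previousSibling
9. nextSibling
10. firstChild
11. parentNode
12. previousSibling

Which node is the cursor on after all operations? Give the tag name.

After 1 (lastChild): label
After 2 (firstChild): td
After 3 (lastChild): p
After 4 (firstChild): section
After 5 (parentNode): p
After 6 (previousSibling): article
After 7 (nextSibling): p
After 8 (previousSibling): article
After 9 (nextSibling): p
After 10 (firstChild): section
After 11 (parentNode): p
After 12 (previousSibling): article

Answer: article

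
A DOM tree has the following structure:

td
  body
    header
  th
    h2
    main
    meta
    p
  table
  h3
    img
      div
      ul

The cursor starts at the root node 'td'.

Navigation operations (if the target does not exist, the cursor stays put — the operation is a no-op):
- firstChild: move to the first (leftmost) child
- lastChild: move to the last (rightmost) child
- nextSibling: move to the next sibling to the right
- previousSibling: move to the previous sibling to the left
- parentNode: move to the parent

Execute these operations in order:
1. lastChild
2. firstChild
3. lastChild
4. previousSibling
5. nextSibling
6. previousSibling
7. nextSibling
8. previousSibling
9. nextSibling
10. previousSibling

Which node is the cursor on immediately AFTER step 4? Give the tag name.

Answer: div

Derivation:
After 1 (lastChild): h3
After 2 (firstChild): img
After 3 (lastChild): ul
After 4 (previousSibling): div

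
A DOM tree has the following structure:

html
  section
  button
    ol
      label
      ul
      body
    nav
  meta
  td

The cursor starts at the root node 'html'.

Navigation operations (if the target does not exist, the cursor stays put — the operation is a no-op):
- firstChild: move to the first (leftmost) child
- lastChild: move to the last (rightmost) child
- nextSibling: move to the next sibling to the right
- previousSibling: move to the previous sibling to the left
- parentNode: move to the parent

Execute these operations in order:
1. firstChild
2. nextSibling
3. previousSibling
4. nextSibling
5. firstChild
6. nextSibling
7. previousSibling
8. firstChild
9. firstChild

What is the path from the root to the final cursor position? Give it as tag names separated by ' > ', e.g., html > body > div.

After 1 (firstChild): section
After 2 (nextSibling): button
After 3 (previousSibling): section
After 4 (nextSibling): button
After 5 (firstChild): ol
After 6 (nextSibling): nav
After 7 (previousSibling): ol
After 8 (firstChild): label
After 9 (firstChild): label (no-op, stayed)

Answer: html > button > ol > label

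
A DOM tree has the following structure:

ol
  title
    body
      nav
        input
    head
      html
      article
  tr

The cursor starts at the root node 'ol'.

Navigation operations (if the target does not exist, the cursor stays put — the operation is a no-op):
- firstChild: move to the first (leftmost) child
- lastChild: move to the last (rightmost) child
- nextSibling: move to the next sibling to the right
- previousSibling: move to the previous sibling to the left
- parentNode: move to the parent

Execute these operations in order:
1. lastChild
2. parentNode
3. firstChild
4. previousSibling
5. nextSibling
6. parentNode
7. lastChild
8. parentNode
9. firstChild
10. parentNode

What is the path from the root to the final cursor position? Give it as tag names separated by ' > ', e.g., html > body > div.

Answer: ol

Derivation:
After 1 (lastChild): tr
After 2 (parentNode): ol
After 3 (firstChild): title
After 4 (previousSibling): title (no-op, stayed)
After 5 (nextSibling): tr
After 6 (parentNode): ol
After 7 (lastChild): tr
After 8 (parentNode): ol
After 9 (firstChild): title
After 10 (parentNode): ol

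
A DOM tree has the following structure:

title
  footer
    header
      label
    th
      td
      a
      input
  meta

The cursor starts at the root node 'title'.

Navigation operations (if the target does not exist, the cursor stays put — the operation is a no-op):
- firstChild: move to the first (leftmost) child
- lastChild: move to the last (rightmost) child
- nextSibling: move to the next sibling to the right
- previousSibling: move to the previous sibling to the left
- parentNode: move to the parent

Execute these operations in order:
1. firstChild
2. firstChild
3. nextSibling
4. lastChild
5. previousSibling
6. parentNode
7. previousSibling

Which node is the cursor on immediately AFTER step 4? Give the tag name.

Answer: input

Derivation:
After 1 (firstChild): footer
After 2 (firstChild): header
After 3 (nextSibling): th
After 4 (lastChild): input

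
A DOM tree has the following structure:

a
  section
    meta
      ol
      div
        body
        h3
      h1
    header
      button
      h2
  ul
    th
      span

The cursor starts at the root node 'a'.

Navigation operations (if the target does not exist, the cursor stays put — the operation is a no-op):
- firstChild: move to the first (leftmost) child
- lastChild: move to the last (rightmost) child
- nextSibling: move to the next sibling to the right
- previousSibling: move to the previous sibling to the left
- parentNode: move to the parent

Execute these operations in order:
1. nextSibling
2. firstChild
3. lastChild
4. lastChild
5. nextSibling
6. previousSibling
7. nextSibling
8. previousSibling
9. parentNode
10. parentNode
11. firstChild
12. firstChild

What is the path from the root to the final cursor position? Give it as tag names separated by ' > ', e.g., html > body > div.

Answer: a > section > meta > ol

Derivation:
After 1 (nextSibling): a (no-op, stayed)
After 2 (firstChild): section
After 3 (lastChild): header
After 4 (lastChild): h2
After 5 (nextSibling): h2 (no-op, stayed)
After 6 (previousSibling): button
After 7 (nextSibling): h2
After 8 (previousSibling): button
After 9 (parentNode): header
After 10 (parentNode): section
After 11 (firstChild): meta
After 12 (firstChild): ol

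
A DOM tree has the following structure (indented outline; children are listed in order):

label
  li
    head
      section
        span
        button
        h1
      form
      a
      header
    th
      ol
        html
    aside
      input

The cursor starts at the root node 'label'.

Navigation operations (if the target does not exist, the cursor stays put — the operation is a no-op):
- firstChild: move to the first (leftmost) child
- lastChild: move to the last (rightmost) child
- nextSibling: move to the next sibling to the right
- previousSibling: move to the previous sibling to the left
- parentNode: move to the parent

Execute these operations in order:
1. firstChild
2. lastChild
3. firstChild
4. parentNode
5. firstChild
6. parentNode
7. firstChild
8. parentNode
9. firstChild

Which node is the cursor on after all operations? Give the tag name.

Answer: input

Derivation:
After 1 (firstChild): li
After 2 (lastChild): aside
After 3 (firstChild): input
After 4 (parentNode): aside
After 5 (firstChild): input
After 6 (parentNode): aside
After 7 (firstChild): input
After 8 (parentNode): aside
After 9 (firstChild): input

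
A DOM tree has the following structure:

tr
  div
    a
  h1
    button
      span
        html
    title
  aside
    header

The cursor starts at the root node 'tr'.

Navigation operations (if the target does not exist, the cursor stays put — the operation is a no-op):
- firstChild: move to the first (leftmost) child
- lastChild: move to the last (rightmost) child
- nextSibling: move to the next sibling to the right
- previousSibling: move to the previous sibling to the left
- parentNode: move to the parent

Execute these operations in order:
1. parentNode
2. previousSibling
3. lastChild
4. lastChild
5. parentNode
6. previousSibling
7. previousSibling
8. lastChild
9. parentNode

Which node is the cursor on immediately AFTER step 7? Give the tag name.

After 1 (parentNode): tr (no-op, stayed)
After 2 (previousSibling): tr (no-op, stayed)
After 3 (lastChild): aside
After 4 (lastChild): header
After 5 (parentNode): aside
After 6 (previousSibling): h1
After 7 (previousSibling): div

Answer: div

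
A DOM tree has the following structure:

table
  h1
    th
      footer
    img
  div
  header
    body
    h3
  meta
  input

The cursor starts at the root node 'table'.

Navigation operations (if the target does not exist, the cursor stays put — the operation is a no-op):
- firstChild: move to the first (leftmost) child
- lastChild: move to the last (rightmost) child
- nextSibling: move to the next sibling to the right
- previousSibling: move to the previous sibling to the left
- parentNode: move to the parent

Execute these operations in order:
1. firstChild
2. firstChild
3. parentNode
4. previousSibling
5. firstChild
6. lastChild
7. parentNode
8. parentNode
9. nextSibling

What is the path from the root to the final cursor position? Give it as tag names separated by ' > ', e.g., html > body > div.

Answer: table > div

Derivation:
After 1 (firstChild): h1
After 2 (firstChild): th
After 3 (parentNode): h1
After 4 (previousSibling): h1 (no-op, stayed)
After 5 (firstChild): th
After 6 (lastChild): footer
After 7 (parentNode): th
After 8 (parentNode): h1
After 9 (nextSibling): div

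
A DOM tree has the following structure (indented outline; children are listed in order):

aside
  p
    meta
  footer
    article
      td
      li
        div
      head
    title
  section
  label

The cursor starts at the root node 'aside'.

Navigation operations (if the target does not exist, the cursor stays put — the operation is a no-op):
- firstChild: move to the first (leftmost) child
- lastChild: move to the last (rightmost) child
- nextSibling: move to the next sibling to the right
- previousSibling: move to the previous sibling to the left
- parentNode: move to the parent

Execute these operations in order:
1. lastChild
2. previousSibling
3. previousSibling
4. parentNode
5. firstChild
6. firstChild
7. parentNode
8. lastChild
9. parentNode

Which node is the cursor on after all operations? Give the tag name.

After 1 (lastChild): label
After 2 (previousSibling): section
After 3 (previousSibling): footer
After 4 (parentNode): aside
After 5 (firstChild): p
After 6 (firstChild): meta
After 7 (parentNode): p
After 8 (lastChild): meta
After 9 (parentNode): p

Answer: p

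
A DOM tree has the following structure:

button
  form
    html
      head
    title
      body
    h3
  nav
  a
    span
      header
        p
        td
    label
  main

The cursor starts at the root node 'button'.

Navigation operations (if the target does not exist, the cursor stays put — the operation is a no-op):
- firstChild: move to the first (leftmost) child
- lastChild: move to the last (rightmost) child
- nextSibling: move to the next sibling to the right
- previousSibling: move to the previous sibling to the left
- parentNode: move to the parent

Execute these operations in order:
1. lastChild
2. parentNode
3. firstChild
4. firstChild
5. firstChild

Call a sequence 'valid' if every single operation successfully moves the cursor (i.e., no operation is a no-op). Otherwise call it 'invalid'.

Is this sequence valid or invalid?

Answer: valid

Derivation:
After 1 (lastChild): main
After 2 (parentNode): button
After 3 (firstChild): form
After 4 (firstChild): html
After 5 (firstChild): head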